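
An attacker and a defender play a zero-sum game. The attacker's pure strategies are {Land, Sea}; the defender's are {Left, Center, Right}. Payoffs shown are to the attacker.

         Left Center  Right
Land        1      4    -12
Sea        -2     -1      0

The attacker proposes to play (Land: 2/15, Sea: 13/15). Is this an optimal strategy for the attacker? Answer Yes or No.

Against Left this mix gives (2/15)·1 + (13/15)·(-2) = -8/5.
Against Center this mix gives (2/15)·4 + (13/15)·(-1) = -1/3.
Against Right this mix gives (2/15)·(-12) + (13/15)·0 = -8/5.
All of the defender's active replies (Left, Right) yield -8/5, and no column does worse for the attacker. The mix makes the defender indifferent and guarantees -8/5, so it is optimal.

Yes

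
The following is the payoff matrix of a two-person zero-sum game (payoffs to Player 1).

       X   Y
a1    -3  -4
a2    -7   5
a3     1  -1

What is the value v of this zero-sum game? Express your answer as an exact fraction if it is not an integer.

Row minima: a1 → -4, a2 → -7, a3 → -1; maximin = -1.
Column maxima: X → 1, Y → 5; minimax = 1.
-1 ≠ 1, so there is no saddle point; optimal play is mixed.
a1 is strictly dominated by a3, so Player 1 never plays it.
On the remaining 2×2 (a2, a3 vs X, Y):
Let Player 1 play a2 with probability p. Expected payoff against X: (-7)p + 1(1−p) = −8p + 1; against Y: 5p + (-1)(1−p) = 6p − 1.
Setting these equal: −8p + 1 = 6p − 1 ⇒ −14p = -2 ⇒ p = 1/7, and the value is (-8)·(1/7) + 1 = -1/7.
For Player 2: with q = P(X), equating a2's and a3's payoffs gives −12q + 5 = 2q − 1 ⇒ q = 3/7.

-1/7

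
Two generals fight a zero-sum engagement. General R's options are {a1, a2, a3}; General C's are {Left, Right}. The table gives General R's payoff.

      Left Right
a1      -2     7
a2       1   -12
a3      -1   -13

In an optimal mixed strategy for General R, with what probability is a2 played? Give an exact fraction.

Row minima: a1 → -2, a2 → -12, a3 → -13; maximin = -2.
Column maxima: Left → 1, Right → 7; minimax = 1.
-2 ≠ 1, so there is no saddle point; optimal play is mixed.
a3 is strictly dominated by a2, so General R never plays it.
On the remaining 2×2 (a1, a2 vs Left, Right):
Let General R play a1 with probability p. Expected payoff against Left: (-2)p + 1(1−p) = −3p + 1; against Right: 7p + (-12)(1−p) = 19p − 12.
Setting these equal: −3p + 1 = 19p − 12 ⇒ −22p = -13 ⇒ p = 13/22, and the value is (-3)·(13/22) + 1 = -17/22.
For General C: with q = P(Left), equating a1's and a2's payoffs gives −9q + 7 = 13q − 12 ⇒ q = 19/22.

9/22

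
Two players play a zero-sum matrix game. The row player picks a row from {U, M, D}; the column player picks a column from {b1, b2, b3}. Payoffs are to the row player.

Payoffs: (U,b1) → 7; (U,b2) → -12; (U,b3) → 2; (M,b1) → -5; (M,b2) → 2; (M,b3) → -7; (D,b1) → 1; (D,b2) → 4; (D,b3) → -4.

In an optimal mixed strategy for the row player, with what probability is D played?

Row minima: U → -12, M → -7, D → -4; maximin = -4.
Column maxima: b1 → 7, b2 → 4, b3 → 2; minimax = 2.
-4 ≠ 2, so there is no saddle point; optimal play is mixed.
M is strictly dominated by D, so the row player never plays it.
b1 is strictly dominated by b3 (it gives the row player strictly more in every row), so the column player never plays it.
On the remaining 2×2 (U, D vs b2, b3):
Let the row player play U with probability p. Expected payoff against b2: (-12)p + 4(1−p) = −16p + 4; against b3: 2p + (-4)(1−p) = 6p − 4.
Setting these equal: −16p + 4 = 6p − 4 ⇒ −22p = -8 ⇒ p = 4/11, and the value is (-16)·(4/11) + 4 = -20/11.
For the column player: with q = P(b2), equating U's and D's payoffs gives −14q + 2 = 8q − 4 ⇒ q = 3/11.

7/11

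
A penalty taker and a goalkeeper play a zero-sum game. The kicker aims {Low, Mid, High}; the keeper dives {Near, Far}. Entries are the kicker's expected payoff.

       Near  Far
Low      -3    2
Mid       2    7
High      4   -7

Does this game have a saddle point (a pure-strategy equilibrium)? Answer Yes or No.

Row minima: Low → -3, Mid → 2, High → -7; maximin = 2.
Column maxima: Near → 4, Far → 7; minimax = 4.
2 ≠ 4, so no pure-strategy equilibrium exists.

No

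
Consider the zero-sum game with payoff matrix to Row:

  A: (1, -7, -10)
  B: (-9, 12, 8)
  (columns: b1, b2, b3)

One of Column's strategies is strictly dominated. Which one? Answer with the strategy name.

b3 holds Row's payoff strictly below b2 in every row: -10 < -7, 8 < 12.
So b2 is strictly dominated for Column.

b2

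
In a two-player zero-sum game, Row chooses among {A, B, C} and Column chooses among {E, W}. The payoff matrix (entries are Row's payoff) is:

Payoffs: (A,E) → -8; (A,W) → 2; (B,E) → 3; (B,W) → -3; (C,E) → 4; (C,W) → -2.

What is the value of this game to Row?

-1/2

Row minima: A → -8, B → -3, C → -2; maximin = -2.
Column maxima: E → 4, W → 2; minimax = 2.
-2 ≠ 2, so there is no saddle point; optimal play is mixed.
B is strictly dominated by C, so Row never plays it.
On the remaining 2×2 (A, C vs E, W):
Let Row play A with probability p. Expected payoff against E: (-8)p + 4(1−p) = −12p + 4; against W: 2p + (-2)(1−p) = 4p − 2.
Setting these equal: −12p + 4 = 4p − 2 ⇒ −16p = -6 ⇒ p = 3/8, and the value is (-12)·(3/8) + 4 = -1/2.
For Column: with q = P(E), equating A's and C's payoffs gives −10q + 2 = 6q − 2 ⇒ q = 1/4.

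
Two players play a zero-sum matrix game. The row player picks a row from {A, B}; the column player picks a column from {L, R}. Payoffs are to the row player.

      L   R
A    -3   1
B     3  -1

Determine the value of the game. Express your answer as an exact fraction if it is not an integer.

Row minima: A → -3, B → -1; maximin = -1.
Column maxima: L → 3, R → 1; minimax = 1.
-1 ≠ 1, so there is no saddle point; optimal play is mixed.
Let the row player play A with probability p. Expected payoff against L: (-3)p + 3(1−p) = −6p + 3; against R: 1p + (-1)(1−p) = 2p − 1.
Setting these equal: −6p + 3 = 2p − 1 ⇒ −8p = -4 ⇒ p = 1/2, and the value is (-6)·(1/2) + 3 = 0.
For the column player: with q = P(L), equating A's and B's payoffs gives −4q + 1 = 4q − 1 ⇒ q = 1/4.

0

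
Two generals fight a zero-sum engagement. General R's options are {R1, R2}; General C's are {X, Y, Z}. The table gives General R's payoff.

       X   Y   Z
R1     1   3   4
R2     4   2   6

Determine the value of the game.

Row minima: R1 → 1, R2 → 2; maximin = 2.
Column maxima: X → 4, Y → 3, Z → 6; minimax = 3.
2 ≠ 3, so there is no saddle point; optimal play is mixed.
Z is strictly dominated by X (it gives General R strictly more in every row), so General C never plays it.
On the remaining 2×2 (R1, R2 vs X, Y):
Let General R play R1 with probability p. Expected payoff against X: 1p + 4(1−p) = −3p + 4; against Y: 3p + 2(1−p) = p + 2.
Setting these equal: −3p + 4 = p + 2 ⇒ −4p = -2 ⇒ p = 1/2, and the value is (-3)·(1/2) + 4 = 5/2.
For General C: with q = P(X), equating R1's and R2's payoffs gives −2q + 3 = 2q + 2 ⇒ q = 1/4.

5/2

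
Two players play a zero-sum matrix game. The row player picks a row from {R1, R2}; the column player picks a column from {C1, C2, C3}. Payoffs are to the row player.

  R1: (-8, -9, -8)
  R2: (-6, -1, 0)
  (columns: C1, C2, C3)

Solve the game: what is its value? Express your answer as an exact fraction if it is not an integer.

-6

Row minima: R1 → -9, R2 → -6; maximin = -6.
Column maxima: C1 → -6, C2 → -1, C3 → 0; minimax = -6.
Since maximin = minimax = -6, there is a saddle point and the value is -6.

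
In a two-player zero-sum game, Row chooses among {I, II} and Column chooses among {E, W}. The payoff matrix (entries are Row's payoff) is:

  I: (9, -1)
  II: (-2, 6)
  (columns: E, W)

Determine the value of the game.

Row minima: I → -1, II → -2; maximin = -1.
Column maxima: E → 9, W → 6; minimax = 6.
-1 ≠ 6, so there is no saddle point; optimal play is mixed.
Let Row play I with probability p. Expected payoff against E: 9p + (-2)(1−p) = 11p − 2; against W: (-1)p + 6(1−p) = −7p + 6.
Setting these equal: 11p − 2 = −7p + 6 ⇒ 18p = 8 ⇒ p = 4/9, and the value is (11)·(4/9) − 2 = 26/9.
For Column: with q = P(E), equating I's and II's payoffs gives 10q − 1 = −8q + 6 ⇒ q = 7/18.

26/9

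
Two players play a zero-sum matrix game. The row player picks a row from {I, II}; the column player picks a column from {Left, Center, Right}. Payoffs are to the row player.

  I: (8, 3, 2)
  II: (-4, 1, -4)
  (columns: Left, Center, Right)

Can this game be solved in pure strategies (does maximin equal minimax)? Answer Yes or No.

Row minima: I → 2, II → -4; maximin = 2.
Column maxima: Left → 8, Center → 3, Right → 2; minimax = 2.
maximin = minimax = 2, so a saddle point exists.

Yes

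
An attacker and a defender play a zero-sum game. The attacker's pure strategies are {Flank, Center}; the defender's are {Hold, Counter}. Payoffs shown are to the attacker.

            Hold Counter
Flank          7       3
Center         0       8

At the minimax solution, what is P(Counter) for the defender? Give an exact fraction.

Row minima: Flank → 3, Center → 0; maximin = 3.
Column maxima: Hold → 7, Counter → 8; minimax = 7.
3 ≠ 7, so there is no saddle point; optimal play is mixed.
Let the attacker play Flank with probability p. Expected payoff against Hold: 7p + 0(1−p) = 7p; against Counter: 3p + 8(1−p) = −5p + 8.
Setting these equal: 7p = −5p + 8 ⇒ 12p = 8 ⇒ p = 2/3, and the value is (7)·(2/3) = 14/3.
For the defender: with q = P(Hold), equating Flank's and Center's payoffs gives 4q + 3 = −8q + 8 ⇒ q = 5/12.

7/12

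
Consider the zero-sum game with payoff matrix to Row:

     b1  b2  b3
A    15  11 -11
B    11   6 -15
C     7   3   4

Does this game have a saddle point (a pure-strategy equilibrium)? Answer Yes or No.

Row minima: A → -11, B → -15, C → 3; maximin = 3.
Column maxima: b1 → 15, b2 → 11, b3 → 4; minimax = 4.
3 ≠ 4, so no pure-strategy equilibrium exists.

No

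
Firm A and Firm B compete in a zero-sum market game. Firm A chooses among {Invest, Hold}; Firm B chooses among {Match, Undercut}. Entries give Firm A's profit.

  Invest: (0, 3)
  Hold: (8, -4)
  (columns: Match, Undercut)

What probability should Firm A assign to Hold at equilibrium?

1/5

Row minima: Invest → 0, Hold → -4; maximin = 0.
Column maxima: Match → 8, Undercut → 3; minimax = 3.
0 ≠ 3, so there is no saddle point; optimal play is mixed.
Let Firm A play Invest with probability p. Expected payoff against Match: 0p + 8(1−p) = −8p + 8; against Undercut: 3p + (-4)(1−p) = 7p − 4.
Setting these equal: −8p + 8 = 7p − 4 ⇒ −15p = -12 ⇒ p = 4/5, and the value is (-8)·(4/5) + 8 = 8/5.
For Firm B: with q = P(Match), equating Invest's and Hold's payoffs gives −3q + 3 = 12q − 4 ⇒ q = 7/15.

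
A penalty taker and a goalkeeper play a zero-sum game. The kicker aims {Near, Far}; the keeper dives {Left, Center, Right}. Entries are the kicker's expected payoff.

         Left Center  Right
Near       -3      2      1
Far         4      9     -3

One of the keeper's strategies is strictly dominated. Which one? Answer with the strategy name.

Left holds the kicker's payoff strictly below Center in every row: -3 < 2, 4 < 9.
So Center is strictly dominated for the keeper.

Center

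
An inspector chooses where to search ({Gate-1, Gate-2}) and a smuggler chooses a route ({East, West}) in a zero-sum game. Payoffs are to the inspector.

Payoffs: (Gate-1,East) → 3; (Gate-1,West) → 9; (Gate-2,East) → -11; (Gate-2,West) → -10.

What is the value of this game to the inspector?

Row minima: Gate-1 → 3, Gate-2 → -11; maximin = 3.
Column maxima: East → 3, West → 9; minimax = 3.
Since maximin = minimax = 3, there is a saddle point and the value is 3.

3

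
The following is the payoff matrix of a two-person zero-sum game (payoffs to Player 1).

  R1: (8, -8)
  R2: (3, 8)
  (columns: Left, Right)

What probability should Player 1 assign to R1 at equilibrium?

Row minima: R1 → -8, R2 → 3; maximin = 3.
Column maxima: Left → 8, Right → 8; minimax = 8.
3 ≠ 8, so there is no saddle point; optimal play is mixed.
Let Player 1 play R1 with probability p. Expected payoff against Left: 8p + 3(1−p) = 5p + 3; against Right: (-8)p + 8(1−p) = −16p + 8.
Setting these equal: 5p + 3 = −16p + 8 ⇒ 21p = 5 ⇒ p = 5/21, and the value is (5)·(5/21) + 3 = 88/21.
For Player 2: with q = P(Left), equating R1's and R2's payoffs gives 16q − 8 = −5q + 8 ⇒ q = 16/21.

5/21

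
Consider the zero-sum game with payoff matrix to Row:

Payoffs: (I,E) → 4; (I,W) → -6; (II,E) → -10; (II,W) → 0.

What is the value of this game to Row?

Row minima: I → -6, II → -10; maximin = -6.
Column maxima: E → 4, W → 0; minimax = 0.
-6 ≠ 0, so there is no saddle point; optimal play is mixed.
Let Row play I with probability p. Expected payoff against E: 4p + (-10)(1−p) = 14p − 10; against W: (-6)p + 0(1−p) = −6p.
Setting these equal: 14p − 10 = −6p ⇒ 20p = 10 ⇒ p = 1/2, and the value is (14)·(1/2) − 10 = -3.
For Column: with q = P(E), equating I's and II's payoffs gives 10q − 6 = −10q ⇒ q = 3/10.

-3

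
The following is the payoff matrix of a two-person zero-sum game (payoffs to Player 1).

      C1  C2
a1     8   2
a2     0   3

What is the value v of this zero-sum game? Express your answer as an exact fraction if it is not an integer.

8/3

Row minima: a1 → 2, a2 → 0; maximin = 2.
Column maxima: C1 → 8, C2 → 3; minimax = 3.
2 ≠ 3, so there is no saddle point; optimal play is mixed.
Let Player 1 play a1 with probability p. Expected payoff against C1: 8p + 0(1−p) = 8p; against C2: 2p + 3(1−p) = −p + 3.
Setting these equal: 8p = −p + 3 ⇒ 9p = 3 ⇒ p = 1/3, and the value is (8)·(1/3) = 8/3.
For Player 2: with q = P(C1), equating a1's and a2's payoffs gives 6q + 2 = −3q + 3 ⇒ q = 1/9.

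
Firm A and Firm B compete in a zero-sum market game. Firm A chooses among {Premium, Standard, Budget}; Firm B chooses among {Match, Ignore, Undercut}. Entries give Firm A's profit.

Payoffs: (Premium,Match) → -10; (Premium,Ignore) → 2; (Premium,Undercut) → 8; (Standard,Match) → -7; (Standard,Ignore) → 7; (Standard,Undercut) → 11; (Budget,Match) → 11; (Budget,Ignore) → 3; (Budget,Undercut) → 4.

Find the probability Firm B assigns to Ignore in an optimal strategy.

Row minima: Premium → -10, Standard → -7, Budget → 3; maximin = 3.
Column maxima: Match → 11, Ignore → 7, Undercut → 11; minimax = 7.
3 ≠ 7, so there is no saddle point; optimal play is mixed.
Premium is strictly dominated by Standard, so Firm A never plays it.
Undercut is strictly dominated by Ignore (it gives Firm A strictly more in every row), so Firm B never plays it.
On the remaining 2×2 (Standard, Budget vs Match, Ignore):
Let Firm A play Standard with probability p. Expected payoff against Match: (-7)p + 11(1−p) = −18p + 11; against Ignore: 7p + 3(1−p) = 4p + 3.
Setting these equal: −18p + 11 = 4p + 3 ⇒ −22p = -8 ⇒ p = 4/11, and the value is (-18)·(4/11) + 11 = 49/11.
For Firm B: with q = P(Match), equating Standard's and Budget's payoffs gives −14q + 7 = 8q + 3 ⇒ q = 2/11.

9/11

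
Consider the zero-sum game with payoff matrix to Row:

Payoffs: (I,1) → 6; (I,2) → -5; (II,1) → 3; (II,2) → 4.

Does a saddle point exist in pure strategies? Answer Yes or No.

Row minima: I → -5, II → 3; maximin = 3.
Column maxima: 1 → 6, 2 → 4; minimax = 4.
3 ≠ 4, so no pure-strategy equilibrium exists.

No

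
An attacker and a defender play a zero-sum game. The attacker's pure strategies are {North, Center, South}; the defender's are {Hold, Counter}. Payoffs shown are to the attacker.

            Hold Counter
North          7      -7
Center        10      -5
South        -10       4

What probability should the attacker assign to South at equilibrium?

Row minima: North → -7, Center → -5, South → -10; maximin = -5.
Column maxima: Hold → 10, Counter → 4; minimax = 4.
-5 ≠ 4, so there is no saddle point; optimal play is mixed.
North is strictly dominated by Center, so the attacker never plays it.
On the remaining 2×2 (Center, South vs Hold, Counter):
Let the attacker play Center with probability p. Expected payoff against Hold: 10p + (-10)(1−p) = 20p − 10; against Counter: (-5)p + 4(1−p) = −9p + 4.
Setting these equal: 20p − 10 = −9p + 4 ⇒ 29p = 14 ⇒ p = 14/29, and the value is (20)·(14/29) − 10 = -10/29.
For the defender: with q = P(Hold), equating Center's and South's payoffs gives 15q − 5 = −14q + 4 ⇒ q = 9/29.

15/29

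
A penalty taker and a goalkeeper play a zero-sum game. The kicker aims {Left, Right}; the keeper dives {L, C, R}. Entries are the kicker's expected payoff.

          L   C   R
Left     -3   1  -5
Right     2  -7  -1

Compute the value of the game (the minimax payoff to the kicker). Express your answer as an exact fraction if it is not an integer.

Row minima: Left → -5, Right → -7; maximin = -5.
Column maxima: L → 2, C → 1, R → -1; minimax = -1.
-5 ≠ -1, so there is no saddle point; optimal play is mixed.
L is strictly dominated by R (it gives the kicker strictly more in every row), so the keeper never plays it.
On the remaining 2×2 (Left, Right vs C, R):
Let the kicker play Left with probability p. Expected payoff against C: 1p + (-7)(1−p) = 8p − 7; against R: (-5)p + (-1)(1−p) = −4p − 1.
Setting these equal: 8p − 7 = −4p − 1 ⇒ 12p = 6 ⇒ p = 1/2, and the value is (8)·(1/2) − 7 = -3.
For the keeper: with q = P(C), equating Left's and Right's payoffs gives 6q − 5 = −6q − 1 ⇒ q = 1/3.

-3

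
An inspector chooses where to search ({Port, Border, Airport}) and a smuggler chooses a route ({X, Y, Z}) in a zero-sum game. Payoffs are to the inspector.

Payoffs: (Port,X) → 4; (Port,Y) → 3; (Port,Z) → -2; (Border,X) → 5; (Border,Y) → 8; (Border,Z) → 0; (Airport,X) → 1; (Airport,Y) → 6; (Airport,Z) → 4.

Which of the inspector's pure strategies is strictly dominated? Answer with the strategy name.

Port

Border gives a strictly higher payoff than Port against every column: 5 > 4, 8 > 3, 0 > -2.
So Port is strictly dominated and the inspector never plays it.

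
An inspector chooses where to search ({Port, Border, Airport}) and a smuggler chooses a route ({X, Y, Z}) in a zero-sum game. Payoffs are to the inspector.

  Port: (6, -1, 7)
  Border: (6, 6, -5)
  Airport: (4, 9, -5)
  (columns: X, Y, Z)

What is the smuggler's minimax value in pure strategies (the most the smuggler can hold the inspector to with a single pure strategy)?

Column maxima: X → 6, Y → 9, Z → 7.
The smallest of these is 6.

6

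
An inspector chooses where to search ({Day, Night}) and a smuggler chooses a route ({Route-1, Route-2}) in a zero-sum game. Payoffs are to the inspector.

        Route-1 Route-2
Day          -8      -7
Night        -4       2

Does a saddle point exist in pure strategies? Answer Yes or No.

Row minima: Day → -8, Night → -4; maximin = -4.
Column maxima: Route-1 → -4, Route-2 → 2; minimax = -4.
maximin = minimax = -4, so a saddle point exists.

Yes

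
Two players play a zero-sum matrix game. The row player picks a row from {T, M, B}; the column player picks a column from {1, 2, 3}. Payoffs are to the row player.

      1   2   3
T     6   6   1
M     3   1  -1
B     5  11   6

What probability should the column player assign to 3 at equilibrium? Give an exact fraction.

Row minima: T → 1, M → -1, B → 5; maximin = 5.
Column maxima: 1 → 6, 2 → 11, 3 → 6; minimax = 6.
5 ≠ 6, so there is no saddle point; optimal play is mixed.
M is strictly dominated by T, so the row player never plays it.
2 is strictly dominated by 3 (it gives the row player strictly more in every row), so the column player never plays it.
On the remaining 2×2 (T, B vs 1, 3):
Let the row player play T with probability p. Expected payoff against 1: 6p + 5(1−p) = p + 5; against 3: 1p + 6(1−p) = −5p + 6.
Setting these equal: p + 5 = −5p + 6 ⇒ 6p = 1 ⇒ p = 1/6, and the value is (1)·(1/6) + 5 = 31/6.
For the column player: with q = P(1), equating T's and B's payoffs gives 5q + 1 = −q + 6 ⇒ q = 5/6.

1/6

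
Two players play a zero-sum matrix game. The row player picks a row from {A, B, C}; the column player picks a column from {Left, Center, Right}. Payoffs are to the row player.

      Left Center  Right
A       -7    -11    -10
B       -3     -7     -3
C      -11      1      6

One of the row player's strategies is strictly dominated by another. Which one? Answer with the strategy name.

A

B gives a strictly higher payoff than A against every column: -3 > -7, -7 > -11, -3 > -10.
So A is strictly dominated and the row player never plays it.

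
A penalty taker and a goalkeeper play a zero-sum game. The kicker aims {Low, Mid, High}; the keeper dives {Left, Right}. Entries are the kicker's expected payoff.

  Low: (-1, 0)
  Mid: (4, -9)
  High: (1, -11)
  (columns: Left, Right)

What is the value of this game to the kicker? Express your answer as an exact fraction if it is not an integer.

-9/14

Row minima: Low → -1, Mid → -9, High → -11; maximin = -1.
Column maxima: Left → 4, Right → 0; minimax = 0.
-1 ≠ 0, so there is no saddle point; optimal play is mixed.
High is strictly dominated by Mid, so the kicker never plays it.
On the remaining 2×2 (Low, Mid vs Left, Right):
Let the kicker play Low with probability p. Expected payoff against Left: (-1)p + 4(1−p) = −5p + 4; against Right: 0p + (-9)(1−p) = 9p − 9.
Setting these equal: −5p + 4 = 9p − 9 ⇒ −14p = -13 ⇒ p = 13/14, and the value is (-5)·(13/14) + 4 = -9/14.
For the keeper: with q = P(Left), equating Low's and Mid's payoffs gives −q = 13q − 9 ⇒ q = 9/14.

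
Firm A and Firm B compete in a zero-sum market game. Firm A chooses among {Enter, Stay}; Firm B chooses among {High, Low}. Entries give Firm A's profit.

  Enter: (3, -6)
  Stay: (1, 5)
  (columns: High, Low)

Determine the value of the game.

Row minima: Enter → -6, Stay → 1; maximin = 1.
Column maxima: High → 3, Low → 5; minimax = 3.
1 ≠ 3, so there is no saddle point; optimal play is mixed.
Let Firm A play Enter with probability p. Expected payoff against High: 3p + 1(1−p) = 2p + 1; against Low: (-6)p + 5(1−p) = −11p + 5.
Setting these equal: 2p + 1 = −11p + 5 ⇒ 13p = 4 ⇒ p = 4/13, and the value is (2)·(4/13) + 1 = 21/13.
For Firm B: with q = P(High), equating Enter's and Stay's payoffs gives 9q − 6 = −4q + 5 ⇒ q = 11/13.

21/13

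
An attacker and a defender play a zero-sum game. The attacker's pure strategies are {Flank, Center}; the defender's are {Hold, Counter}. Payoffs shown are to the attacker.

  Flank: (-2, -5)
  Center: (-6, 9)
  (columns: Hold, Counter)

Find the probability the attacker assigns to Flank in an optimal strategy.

Row minima: Flank → -5, Center → -6; maximin = -5.
Column maxima: Hold → -2, Counter → 9; minimax = -2.
-5 ≠ -2, so there is no saddle point; optimal play is mixed.
Let the attacker play Flank with probability p. Expected payoff against Hold: (-2)p + (-6)(1−p) = 4p − 6; against Counter: (-5)p + 9(1−p) = −14p + 9.
Setting these equal: 4p − 6 = −14p + 9 ⇒ 18p = 15 ⇒ p = 5/6, and the value is (4)·(5/6) − 6 = -8/3.
For the defender: with q = P(Hold), equating Flank's and Center's payoffs gives 3q − 5 = −15q + 9 ⇒ q = 7/9.

5/6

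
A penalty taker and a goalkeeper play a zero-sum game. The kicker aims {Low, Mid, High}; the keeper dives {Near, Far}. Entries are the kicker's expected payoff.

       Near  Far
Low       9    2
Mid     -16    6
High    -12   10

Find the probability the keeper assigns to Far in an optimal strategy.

21/29

Row minima: Low → 2, Mid → -16, High → -12; maximin = 2.
Column maxima: Near → 9, Far → 10; minimax = 9.
2 ≠ 9, so there is no saddle point; optimal play is mixed.
Mid is strictly dominated by High, so the kicker never plays it.
On the remaining 2×2 (Low, High vs Near, Far):
Let the kicker play Low with probability p. Expected payoff against Near: 9p + (-12)(1−p) = 21p − 12; against Far: 2p + 10(1−p) = −8p + 10.
Setting these equal: 21p − 12 = −8p + 10 ⇒ 29p = 22 ⇒ p = 22/29, and the value is (21)·(22/29) − 12 = 114/29.
For the keeper: with q = P(Near), equating Low's and High's payoffs gives 7q + 2 = −22q + 10 ⇒ q = 8/29.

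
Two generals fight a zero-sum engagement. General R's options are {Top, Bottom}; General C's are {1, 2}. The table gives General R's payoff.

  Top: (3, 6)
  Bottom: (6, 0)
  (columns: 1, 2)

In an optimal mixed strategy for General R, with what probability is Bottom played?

Row minima: Top → 3, Bottom → 0; maximin = 3.
Column maxima: 1 → 6, 2 → 6; minimax = 6.
3 ≠ 6, so there is no saddle point; optimal play is mixed.
Let General R play Top with probability p. Expected payoff against 1: 3p + 6(1−p) = −3p + 6; against 2: 6p + 0(1−p) = 6p.
Setting these equal: −3p + 6 = 6p ⇒ −9p = -6 ⇒ p = 2/3, and the value is (-3)·(2/3) + 6 = 4.
For General C: with q = P(1), equating Top's and Bottom's payoffs gives −3q + 6 = 6q ⇒ q = 2/3.

1/3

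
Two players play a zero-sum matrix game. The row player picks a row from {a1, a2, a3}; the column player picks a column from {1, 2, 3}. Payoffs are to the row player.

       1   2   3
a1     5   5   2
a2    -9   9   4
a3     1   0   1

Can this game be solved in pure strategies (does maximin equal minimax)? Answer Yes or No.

Row minima: a1 → 2, a2 → -9, a3 → 0; maximin = 2.
Column maxima: 1 → 5, 2 → 9, 3 → 4; minimax = 4.
2 ≠ 4, so no pure-strategy equilibrium exists.

No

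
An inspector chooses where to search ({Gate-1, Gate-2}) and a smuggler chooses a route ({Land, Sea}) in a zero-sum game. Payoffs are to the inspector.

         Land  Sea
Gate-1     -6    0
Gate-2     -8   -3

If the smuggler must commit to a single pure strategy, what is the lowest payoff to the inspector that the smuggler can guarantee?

Column maxima: Land → -6, Sea → 0.
The smallest of these is -6.

-6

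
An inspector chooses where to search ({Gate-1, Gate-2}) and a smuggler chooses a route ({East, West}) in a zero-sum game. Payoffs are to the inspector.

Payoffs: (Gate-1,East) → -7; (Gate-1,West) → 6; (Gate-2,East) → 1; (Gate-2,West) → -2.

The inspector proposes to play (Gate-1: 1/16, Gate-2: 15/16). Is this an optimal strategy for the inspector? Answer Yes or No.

Against East this mix gives (1/16)·(-7) + (15/16)·1 = 1/2.
Against West this mix gives (1/16)·6 + (15/16)·(-2) = -3/2.
The smuggler will play West, holding the inspector to -3/2. Shifting weight toward the row that does better against West would raise this floor (the equalizing mix achieves -1/2 against both West and East), so the proposed strategy is not optimal.

No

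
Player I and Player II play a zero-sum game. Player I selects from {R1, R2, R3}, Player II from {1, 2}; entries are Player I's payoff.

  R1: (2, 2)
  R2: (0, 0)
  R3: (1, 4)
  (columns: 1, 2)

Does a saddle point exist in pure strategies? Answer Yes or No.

Row minima: R1 → 2, R2 → 0, R3 → 1; maximin = 2.
Column maxima: 1 → 2, 2 → 4; minimax = 2.
maximin = minimax = 2, so a saddle point exists.

Yes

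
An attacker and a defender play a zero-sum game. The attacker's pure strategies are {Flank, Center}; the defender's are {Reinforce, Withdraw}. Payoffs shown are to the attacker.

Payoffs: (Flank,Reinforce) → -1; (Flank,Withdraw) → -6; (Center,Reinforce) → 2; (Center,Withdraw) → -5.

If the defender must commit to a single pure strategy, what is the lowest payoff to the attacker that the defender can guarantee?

-5

Column maxima: Reinforce → 2, Withdraw → -5.
The smallest of these is -5.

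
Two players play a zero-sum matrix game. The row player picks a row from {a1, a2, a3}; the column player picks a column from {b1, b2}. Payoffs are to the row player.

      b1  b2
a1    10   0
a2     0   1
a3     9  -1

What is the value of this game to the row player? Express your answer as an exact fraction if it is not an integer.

Row minima: a1 → 0, a2 → 0, a3 → -1; maximin = 0.
Column maxima: b1 → 10, b2 → 1; minimax = 1.
0 ≠ 1, so there is no saddle point; optimal play is mixed.
a3 is strictly dominated by a1, so the row player never plays it.
On the remaining 2×2 (a1, a2 vs b1, b2):
Let the row player play a1 with probability p. Expected payoff against b1: 10p + 0(1−p) = 10p; against b2: 0p + 1(1−p) = −p + 1.
Setting these equal: 10p = −p + 1 ⇒ 11p = 1 ⇒ p = 1/11, and the value is (10)·(1/11) = 10/11.
For the column player: with q = P(b1), equating a1's and a2's payoffs gives 10q = −q + 1 ⇒ q = 1/11.

10/11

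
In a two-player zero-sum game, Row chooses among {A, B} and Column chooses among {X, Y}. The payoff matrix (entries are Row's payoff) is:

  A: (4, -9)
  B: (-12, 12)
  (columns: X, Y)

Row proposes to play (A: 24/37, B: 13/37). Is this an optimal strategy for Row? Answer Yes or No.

Yes

Against X this mix gives (24/37)·4 + (13/37)·(-12) = -60/37.
Against Y this mix gives (24/37)·(-9) + (13/37)·12 = -60/37.
All of Column's active replies (X, Y) yield -60/37, and no column does worse for Row. The mix makes Column indifferent and guarantees -60/37, so it is optimal.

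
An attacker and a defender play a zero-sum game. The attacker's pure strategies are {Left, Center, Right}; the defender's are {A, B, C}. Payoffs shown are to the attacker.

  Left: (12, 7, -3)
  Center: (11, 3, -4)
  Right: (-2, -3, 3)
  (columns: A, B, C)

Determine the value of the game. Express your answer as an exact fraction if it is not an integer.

Row minima: Left → -3, Center → -4, Right → -3; maximin = -3.
Column maxima: A → 12, B → 7, C → 3; minimax = 3.
-3 ≠ 3, so there is no saddle point; optimal play is mixed.
Center is strictly dominated by Left, so the attacker never plays it.
A is strictly dominated by B (it gives the attacker strictly more in every row), so the defender never plays it.
On the remaining 2×2 (Left, Right vs B, C):
Let the attacker play Left with probability p. Expected payoff against B: 7p + (-3)(1−p) = 10p − 3; against C: (-3)p + 3(1−p) = −6p + 3.
Setting these equal: 10p − 3 = −6p + 3 ⇒ 16p = 6 ⇒ p = 3/8, and the value is (10)·(3/8) − 3 = 3/4.
For the defender: with q = P(B), equating Left's and Right's payoffs gives 10q − 3 = −6q + 3 ⇒ q = 3/8.

3/4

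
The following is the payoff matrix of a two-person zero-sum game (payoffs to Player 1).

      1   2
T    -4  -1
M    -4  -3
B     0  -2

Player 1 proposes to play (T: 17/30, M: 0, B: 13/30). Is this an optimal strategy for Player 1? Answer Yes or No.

Against 1 this mix gives (17/30)·(-4) + (13/30)·0 = -34/15.
Against 2 this mix gives (17/30)·(-1) + (13/30)·(-2) = -43/30.
Player 2 will play 1, holding Player 1 to -34/15. Shifting weight toward the row that does better against 1 would raise this floor (the equalizing mix achieves -8/5 against both 1 and 2), so the proposed strategy is not optimal.

No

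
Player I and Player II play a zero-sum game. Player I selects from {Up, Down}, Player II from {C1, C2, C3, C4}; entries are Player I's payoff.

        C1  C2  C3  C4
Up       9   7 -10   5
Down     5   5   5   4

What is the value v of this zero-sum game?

65/16

Row minima: Up → -10, Down → 4; maximin = 4.
Column maxima: C1 → 9, C2 → 7, C3 → 5, C4 → 5; minimax = 5.
4 ≠ 5, so there is no saddle point; optimal play is mixed.
C1 is strictly dominated by C4 (it gives Player I strictly more in every row), so Player II never plays it.
C2 is strictly dominated by C4 (it gives Player I strictly more in every row), so Player II never plays it.
On the remaining 2×2 (Up, Down vs C3, C4):
Let Player I play Up with probability p. Expected payoff against C3: (-10)p + 5(1−p) = −15p + 5; against C4: 5p + 4(1−p) = p + 4.
Setting these equal: −15p + 5 = p + 4 ⇒ −16p = -1 ⇒ p = 1/16, and the value is (-15)·(1/16) + 5 = 65/16.
For Player II: with q = P(C3), equating Up's and Down's payoffs gives −15q + 5 = q + 4 ⇒ q = 1/16.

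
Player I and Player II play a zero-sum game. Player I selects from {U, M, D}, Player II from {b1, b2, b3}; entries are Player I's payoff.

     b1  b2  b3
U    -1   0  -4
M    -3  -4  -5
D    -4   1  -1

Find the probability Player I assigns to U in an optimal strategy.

1/2

Row minima: U → -4, M → -5, D → -4; maximin = -4.
Column maxima: b1 → -1, b2 → 1, b3 → -1; minimax = -1.
-4 ≠ -1, so there is no saddle point; optimal play is mixed.
M is strictly dominated by U, so Player I never plays it.
With M eliminated, b2 is strictly dominated by b1 (it gives Player I strictly more in every remaining row), so Player II never plays it.
On the remaining 2×2 (U, D vs b1, b3):
Let Player I play U with probability p. Expected payoff against b1: (-1)p + (-4)(1−p) = 3p − 4; against b3: (-4)p + (-1)(1−p) = −3p − 1.
Setting these equal: 3p − 4 = −3p − 1 ⇒ 6p = 3 ⇒ p = 1/2, and the value is (3)·(1/2) − 4 = -5/2.
For Player II: with q = P(b1), equating U's and D's payoffs gives 3q − 4 = −3q − 1 ⇒ q = 1/2.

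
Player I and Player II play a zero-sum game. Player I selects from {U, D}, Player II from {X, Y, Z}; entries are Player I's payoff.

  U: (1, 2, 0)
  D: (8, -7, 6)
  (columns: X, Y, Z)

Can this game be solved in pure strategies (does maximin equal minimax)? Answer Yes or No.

Row minima: U → 0, D → -7; maximin = 0.
Column maxima: X → 8, Y → 2, Z → 6; minimax = 2.
0 ≠ 2, so no pure-strategy equilibrium exists.

No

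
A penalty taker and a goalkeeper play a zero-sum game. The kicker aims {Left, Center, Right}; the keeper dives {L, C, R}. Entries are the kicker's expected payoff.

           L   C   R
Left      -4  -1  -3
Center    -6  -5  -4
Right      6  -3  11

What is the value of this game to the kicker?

-3/2

Row minima: Left → -4, Center → -6, Right → -3; maximin = -3.
Column maxima: L → 6, C → -1, R → 11; minimax = -1.
-3 ≠ -1, so there is no saddle point; optimal play is mixed.
Center is strictly dominated by Left, so the kicker never plays it.
R is strictly dominated by L (it gives the kicker strictly more in every row), so the keeper never plays it.
On the remaining 2×2 (Left, Right vs L, C):
Let the kicker play Left with probability p. Expected payoff against L: (-4)p + 6(1−p) = −10p + 6; against C: (-1)p + (-3)(1−p) = 2p − 3.
Setting these equal: −10p + 6 = 2p − 3 ⇒ −12p = -9 ⇒ p = 3/4, and the value is (-10)·(3/4) + 6 = -3/2.
For the keeper: with q = P(L), equating Left's and Right's payoffs gives −3q − 1 = 9q − 3 ⇒ q = 1/6.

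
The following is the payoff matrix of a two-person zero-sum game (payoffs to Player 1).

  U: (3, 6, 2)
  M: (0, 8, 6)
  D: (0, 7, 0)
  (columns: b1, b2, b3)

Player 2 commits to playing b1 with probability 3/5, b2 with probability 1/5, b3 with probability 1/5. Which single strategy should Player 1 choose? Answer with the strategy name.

U

Expected payoff of U: (3/5)·3 + (1/5)·6 + (1/5)·2 = 17/5.
Expected payoff of M: (3/5)·0 + (1/5)·8 + (1/5)·6 = 14/5.
Expected payoff of D: (3/5)·0 + (1/5)·7 + (1/5)·0 = 7/5.
The largest is 17/5, so Player 1's best response is U.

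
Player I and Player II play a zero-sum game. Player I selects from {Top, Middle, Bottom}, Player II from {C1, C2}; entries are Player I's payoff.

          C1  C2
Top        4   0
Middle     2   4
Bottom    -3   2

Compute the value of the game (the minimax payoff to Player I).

Row minima: Top → 0, Middle → 2, Bottom → -3; maximin = 2.
Column maxima: C1 → 4, C2 → 4; minimax = 4.
2 ≠ 4, so there is no saddle point; optimal play is mixed.
Bottom is strictly dominated by Middle, so Player I never plays it.
On the remaining 2×2 (Top, Middle vs C1, C2):
Let Player I play Top with probability p. Expected payoff against C1: 4p + 2(1−p) = 2p + 2; against C2: 0p + 4(1−p) = −4p + 4.
Setting these equal: 2p + 2 = −4p + 4 ⇒ 6p = 2 ⇒ p = 1/3, and the value is (2)·(1/3) + 2 = 8/3.
For Player II: with q = P(C1), equating Top's and Middle's payoffs gives 4q = −2q + 4 ⇒ q = 2/3.

8/3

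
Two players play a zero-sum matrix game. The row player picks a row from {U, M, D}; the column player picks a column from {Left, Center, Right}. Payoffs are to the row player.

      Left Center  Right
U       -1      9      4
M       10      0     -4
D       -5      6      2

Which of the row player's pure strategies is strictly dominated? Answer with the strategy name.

U gives a strictly higher payoff than D against every column: -1 > -5, 9 > 6, 4 > 2.
So D is strictly dominated and the row player never plays it.

D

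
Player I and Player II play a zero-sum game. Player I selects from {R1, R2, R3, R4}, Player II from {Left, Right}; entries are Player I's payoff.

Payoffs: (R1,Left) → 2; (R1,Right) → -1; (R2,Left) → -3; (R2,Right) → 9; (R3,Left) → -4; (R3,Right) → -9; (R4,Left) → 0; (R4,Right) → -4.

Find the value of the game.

1

Row minima: R1 → -1, R2 → -3, R3 → -9, R4 → -4; maximin = -1.
Column maxima: Left → 2, Right → 9; minimax = 2.
-1 ≠ 2, so there is no saddle point; optimal play is mixed.
R3 is strictly dominated by R1, so Player I never plays it.
R4 is strictly dominated by R1, so Player I never plays it.
On the remaining 2×2 (R1, R2 vs Left, Right):
Let Player I play R1 with probability p. Expected payoff against Left: 2p + (-3)(1−p) = 5p − 3; against Right: (-1)p + 9(1−p) = −10p + 9.
Setting these equal: 5p − 3 = −10p + 9 ⇒ 15p = 12 ⇒ p = 4/5, and the value is (5)·(4/5) − 3 = 1.
For Player II: with q = P(Left), equating R1's and R2's payoffs gives 3q − 1 = −12q + 9 ⇒ q = 2/3.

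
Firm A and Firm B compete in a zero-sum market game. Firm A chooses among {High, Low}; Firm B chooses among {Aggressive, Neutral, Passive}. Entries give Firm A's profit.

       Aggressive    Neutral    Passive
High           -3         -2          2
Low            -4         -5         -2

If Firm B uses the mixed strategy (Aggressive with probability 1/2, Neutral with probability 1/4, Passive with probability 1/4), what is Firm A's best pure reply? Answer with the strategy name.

Expected payoff of High: (1/2)·(-3) + (1/4)·(-2) + (1/4)·2 = -3/2.
Expected payoff of Low: (1/2)·(-4) + (1/4)·(-5) + (1/4)·(-2) = -15/4.
The largest is -3/2, so Firm A's best response is High.

High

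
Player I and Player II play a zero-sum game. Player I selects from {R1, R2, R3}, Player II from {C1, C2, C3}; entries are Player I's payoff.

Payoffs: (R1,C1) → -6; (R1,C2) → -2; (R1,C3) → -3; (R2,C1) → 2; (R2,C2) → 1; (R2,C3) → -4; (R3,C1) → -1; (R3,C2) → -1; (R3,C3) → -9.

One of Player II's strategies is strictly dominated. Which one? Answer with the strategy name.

C3 holds Player I's payoff strictly below C2 in every row: -3 < -2, -4 < 1, -9 < -1.
So C2 is strictly dominated for Player II.

C2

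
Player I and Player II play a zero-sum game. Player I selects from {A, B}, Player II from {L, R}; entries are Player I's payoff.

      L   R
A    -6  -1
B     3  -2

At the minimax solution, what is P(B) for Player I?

Row minima: A → -6, B → -2; maximin = -2.
Column maxima: L → 3, R → -1; minimax = -1.
-2 ≠ -1, so there is no saddle point; optimal play is mixed.
Let Player I play A with probability p. Expected payoff against L: (-6)p + 3(1−p) = −9p + 3; against R: (-1)p + (-2)(1−p) = p − 2.
Setting these equal: −9p + 3 = p − 2 ⇒ −10p = -5 ⇒ p = 1/2, and the value is (-9)·(1/2) + 3 = -3/2.
For Player II: with q = P(L), equating A's and B's payoffs gives −5q − 1 = 5q − 2 ⇒ q = 1/10.

1/2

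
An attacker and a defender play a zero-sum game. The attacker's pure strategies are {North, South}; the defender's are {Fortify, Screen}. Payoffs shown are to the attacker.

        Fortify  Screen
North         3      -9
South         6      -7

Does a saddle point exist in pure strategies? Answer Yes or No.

Yes

Row minima: North → -9, South → -7; maximin = -7.
Column maxima: Fortify → 6, Screen → -7; minimax = -7.
maximin = minimax = -7, so a saddle point exists.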